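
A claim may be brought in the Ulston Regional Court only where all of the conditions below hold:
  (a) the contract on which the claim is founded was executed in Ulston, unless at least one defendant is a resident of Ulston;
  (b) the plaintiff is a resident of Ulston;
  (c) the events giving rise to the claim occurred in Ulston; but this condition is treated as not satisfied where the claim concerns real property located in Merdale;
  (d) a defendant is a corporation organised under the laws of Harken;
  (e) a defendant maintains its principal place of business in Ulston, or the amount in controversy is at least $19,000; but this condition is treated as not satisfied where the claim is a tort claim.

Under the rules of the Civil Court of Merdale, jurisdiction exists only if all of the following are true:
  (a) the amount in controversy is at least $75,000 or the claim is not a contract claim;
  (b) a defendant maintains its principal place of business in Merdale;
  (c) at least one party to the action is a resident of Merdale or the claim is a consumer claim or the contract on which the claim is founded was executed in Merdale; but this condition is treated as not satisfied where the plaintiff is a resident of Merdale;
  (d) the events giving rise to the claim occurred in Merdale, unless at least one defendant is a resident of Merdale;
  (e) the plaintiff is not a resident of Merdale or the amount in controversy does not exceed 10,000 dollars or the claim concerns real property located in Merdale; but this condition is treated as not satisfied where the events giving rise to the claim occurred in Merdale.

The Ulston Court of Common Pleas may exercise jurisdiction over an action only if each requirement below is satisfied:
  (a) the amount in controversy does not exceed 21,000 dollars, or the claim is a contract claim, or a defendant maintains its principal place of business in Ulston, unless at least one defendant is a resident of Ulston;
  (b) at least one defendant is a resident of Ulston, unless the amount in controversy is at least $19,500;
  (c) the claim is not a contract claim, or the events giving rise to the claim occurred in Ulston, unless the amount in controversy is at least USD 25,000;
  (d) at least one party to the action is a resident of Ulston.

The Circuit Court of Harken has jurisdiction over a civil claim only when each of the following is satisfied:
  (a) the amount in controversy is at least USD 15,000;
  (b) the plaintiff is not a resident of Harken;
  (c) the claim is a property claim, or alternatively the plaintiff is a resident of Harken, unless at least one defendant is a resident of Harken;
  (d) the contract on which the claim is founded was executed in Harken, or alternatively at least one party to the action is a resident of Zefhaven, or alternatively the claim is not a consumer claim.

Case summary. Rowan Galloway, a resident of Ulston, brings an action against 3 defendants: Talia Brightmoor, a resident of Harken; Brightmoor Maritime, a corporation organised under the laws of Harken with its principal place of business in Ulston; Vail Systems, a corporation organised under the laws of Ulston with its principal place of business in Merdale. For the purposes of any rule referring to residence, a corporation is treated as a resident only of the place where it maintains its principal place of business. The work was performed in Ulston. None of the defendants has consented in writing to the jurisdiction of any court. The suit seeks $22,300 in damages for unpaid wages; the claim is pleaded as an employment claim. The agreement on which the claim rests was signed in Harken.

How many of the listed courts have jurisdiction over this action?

The Ulston Regional Court:
  (a) The contract was executed in Harken, not Ulston. The proviso rescues it, though: Brightmoor Maritime resides in Ulston. Condition met.
  (b) The plaintiff resides in Ulston. Satisfied.
  (c) The operative events occurred in Ulston. The carve-out does not apply: the claim does not concern real property. Met.
  (d) Brightmoor Maritime is organised under the laws of Harken. Condition met.
  (e) Brightmoor Maritime has its principal place of business in Ulston, which satisfies one of the alternatives. The carve-out does not apply: the claim is an employment claim, not a tort claim. Met.
  → The court has jurisdiction.
The Civil Court of Merdale:
  (a) The claim is an employment claim, not a contract claim, so this disjunct is met. Met.
  (b) Vail Systems has its principal place of business in Merdale. Satisfied.
  (c) Vail Systems resides in Merdale, which satisfies one of the alternatives. The carve-out does not apply: the plaintiff resides in Ulston, not Merdale. Met.
  (d) The operative events occurred in Ulston, not Merdale. However, Vail Systems resides in Merdale, so the 'unless' proviso supplies this condition. Satisfied.
  (e) The plaintiff resides in Ulston, which is not Merdale — that alternative is enough. And the carve-out is inapplicable — the operative events occurred in Ulston, not Merdale. Condition met.
  → All conditions met; jurisdiction exists.
The Ulston Court of Common Pleas:
  (a) Brightmoor Maritime has its principal place of business in Ulston, so one alternative holds. Condition met.
  (b) Brightmoor Maritime resides in Ulston. Satisfied.
  (c) The claim is an employment claim, not a contract claim, so one alternative holds. Met.
  (d) Rowan Galloway resides in Ulston. Condition met.
  → Every requirement is satisfied — jurisdiction.
The Circuit Court of Harken:
  (a) The amount in controversy is $22,300, which meets the $15,000 floor. Met.
  (b) The plaintiff resides in Ulston, which is not Harken. Satisfied.
  (c) The claim is an employment claim, not a property claim; the plaintiff resides in Ulston, not Harken — every alternative fails. However, Talia Brightmoor resides in Harken, so the 'unless' proviso supplies this condition. Satisfied.
  (d) The contract was executed in Harken, so this disjunct is met. Condition met.
  → All conditions met; jurisdiction exists.
Courts with jurisdiction: the Ulston Regional Court, the Civil Court of Merdale, the Ulston Court of Common Pleas, the Circuit Court of Harken — 4 in total.

4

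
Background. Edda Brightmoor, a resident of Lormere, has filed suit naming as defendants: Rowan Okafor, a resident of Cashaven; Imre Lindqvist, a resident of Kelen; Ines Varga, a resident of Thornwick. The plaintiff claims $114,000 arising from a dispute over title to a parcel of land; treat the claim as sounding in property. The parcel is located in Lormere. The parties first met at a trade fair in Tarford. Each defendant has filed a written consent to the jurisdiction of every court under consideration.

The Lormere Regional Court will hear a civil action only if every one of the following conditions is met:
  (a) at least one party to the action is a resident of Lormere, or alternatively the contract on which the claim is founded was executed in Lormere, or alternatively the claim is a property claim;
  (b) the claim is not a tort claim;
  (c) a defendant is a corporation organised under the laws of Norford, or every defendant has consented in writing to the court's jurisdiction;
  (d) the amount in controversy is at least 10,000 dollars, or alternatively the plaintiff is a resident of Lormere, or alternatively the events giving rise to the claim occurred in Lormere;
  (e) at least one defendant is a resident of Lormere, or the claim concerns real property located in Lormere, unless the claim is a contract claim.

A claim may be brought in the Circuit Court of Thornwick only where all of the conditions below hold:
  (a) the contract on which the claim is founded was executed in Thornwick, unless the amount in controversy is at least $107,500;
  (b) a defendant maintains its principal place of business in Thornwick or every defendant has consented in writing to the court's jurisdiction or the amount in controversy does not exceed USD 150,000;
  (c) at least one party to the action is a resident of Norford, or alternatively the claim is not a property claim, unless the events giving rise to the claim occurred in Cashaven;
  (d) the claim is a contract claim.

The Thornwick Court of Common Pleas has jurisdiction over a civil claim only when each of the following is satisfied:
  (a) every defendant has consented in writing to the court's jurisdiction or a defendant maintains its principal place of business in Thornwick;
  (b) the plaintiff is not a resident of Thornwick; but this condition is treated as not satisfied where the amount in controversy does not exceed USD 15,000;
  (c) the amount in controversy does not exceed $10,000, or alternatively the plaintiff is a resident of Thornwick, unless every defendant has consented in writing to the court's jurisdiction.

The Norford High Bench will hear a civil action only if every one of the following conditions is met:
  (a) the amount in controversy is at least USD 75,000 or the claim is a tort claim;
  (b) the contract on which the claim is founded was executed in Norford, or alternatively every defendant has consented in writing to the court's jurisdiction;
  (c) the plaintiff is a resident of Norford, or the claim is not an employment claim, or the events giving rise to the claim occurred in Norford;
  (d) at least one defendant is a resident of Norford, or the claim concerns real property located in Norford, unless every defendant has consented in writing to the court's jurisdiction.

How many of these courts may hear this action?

The Lormere Regional Court:
  (a) Edda Brightmoor resides in Lormere, so one alternative holds. Satisfied.
  (b) The claim is a property claim, not a tort claim. Satisfied.
  (c) Every defendant has filed written consent — that alternative is enough. Met.
  (d) The amount in controversy is USD 114,000, which meets the USD 10,000 floor — that alternative is enough. Satisfied.
  (e) The property lies in Lormere, so one alternative holds. Satisfied.
  → All conditions met; jurisdiction exists.
The Circuit Court of Thornwick:
  (a) No contract (and hence no place of execution) is alleged. But the amount in controversy is USD 114,000, which meets the $107,500 floor, and the 'unless' clause therefore excuses the requirement. Condition met.
  (b) Every defendant has filed written consent — that alternative is enough. Met.
  (c) No party resides in Norford; the claim is a property claim — none of the alternatives is met. The proviso offers no rescue either, since the operative events occurred in Lormere, not Cashaven. Not met.
  (d) The claim is a property claim, not a contract claim. Condition not met.
  → At least one condition fails; no jurisdiction.
The Thornwick Court of Common Pleas:
  (a) Every defendant has filed written consent, so one alternative holds. Satisfied.
  (b) The plaintiff resides in Lormere, which is not Thornwick. The exception is not triggered, since the amount in controversy is 114,000 dollars, above the USD 15,000 ceiling. Met.
  (c) The amount in controversy is USD 114,000, above the USD 10,000 ceiling; the plaintiff resides in Lormere, not Thornwick — no alternative holds. But every defendant has filed written consent, and the 'unless' clause therefore excuses the requirement. Satisfied.
  → Jurisdiction lies.
The Norford High Bench:
  (a) The amount in controversy is $114,000, which meets the 75,000 dollars floor — that alternative is enough. Condition met.
  (b) Every defendant has filed written consent, so one alternative holds. Met.
  (c) The claim is a property claim, not an employment claim — that alternative is enough. Satisfied.
  (d) No defendant resides in Norford (they reside in Cashaven, Kelen, Thornwick); the property lies in Lormere, not Norford — none of the alternatives is met. The proviso rescues it, though: every defendant has filed written consent. Met.
  → Jurisdiction lies.
Courts with jurisdiction: the Lormere Regional Court, the Thornwick Court of Common Pleas, the Norford High Bench — 3 in total.

3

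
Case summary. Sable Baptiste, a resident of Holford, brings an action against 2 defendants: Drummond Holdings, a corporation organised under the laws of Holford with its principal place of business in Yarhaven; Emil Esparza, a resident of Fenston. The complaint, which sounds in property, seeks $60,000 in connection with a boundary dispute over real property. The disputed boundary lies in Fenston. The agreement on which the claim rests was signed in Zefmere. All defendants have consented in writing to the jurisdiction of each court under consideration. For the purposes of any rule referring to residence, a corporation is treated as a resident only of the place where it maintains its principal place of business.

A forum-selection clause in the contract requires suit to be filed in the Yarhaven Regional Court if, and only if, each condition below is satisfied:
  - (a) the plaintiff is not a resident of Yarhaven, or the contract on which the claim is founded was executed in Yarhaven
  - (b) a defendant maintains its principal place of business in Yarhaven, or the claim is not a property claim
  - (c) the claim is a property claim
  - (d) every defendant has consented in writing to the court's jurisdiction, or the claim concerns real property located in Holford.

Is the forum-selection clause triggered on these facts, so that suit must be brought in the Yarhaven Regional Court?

Yes

The Yarhaven Regional Court:
  (a) The plaintiff resides in Holford, which is not Yarhaven — that alternative is enough. Condition met.
  (b) Drummond Holdings has its principal place of business in Yarhaven, which satisfies one of the alternatives. Condition met.
  (c) The claim is a property claim. Condition met.
  (d) Every defendant has filed written consent — that alternative is enough. Condition met.
  → Forum clause is triggered.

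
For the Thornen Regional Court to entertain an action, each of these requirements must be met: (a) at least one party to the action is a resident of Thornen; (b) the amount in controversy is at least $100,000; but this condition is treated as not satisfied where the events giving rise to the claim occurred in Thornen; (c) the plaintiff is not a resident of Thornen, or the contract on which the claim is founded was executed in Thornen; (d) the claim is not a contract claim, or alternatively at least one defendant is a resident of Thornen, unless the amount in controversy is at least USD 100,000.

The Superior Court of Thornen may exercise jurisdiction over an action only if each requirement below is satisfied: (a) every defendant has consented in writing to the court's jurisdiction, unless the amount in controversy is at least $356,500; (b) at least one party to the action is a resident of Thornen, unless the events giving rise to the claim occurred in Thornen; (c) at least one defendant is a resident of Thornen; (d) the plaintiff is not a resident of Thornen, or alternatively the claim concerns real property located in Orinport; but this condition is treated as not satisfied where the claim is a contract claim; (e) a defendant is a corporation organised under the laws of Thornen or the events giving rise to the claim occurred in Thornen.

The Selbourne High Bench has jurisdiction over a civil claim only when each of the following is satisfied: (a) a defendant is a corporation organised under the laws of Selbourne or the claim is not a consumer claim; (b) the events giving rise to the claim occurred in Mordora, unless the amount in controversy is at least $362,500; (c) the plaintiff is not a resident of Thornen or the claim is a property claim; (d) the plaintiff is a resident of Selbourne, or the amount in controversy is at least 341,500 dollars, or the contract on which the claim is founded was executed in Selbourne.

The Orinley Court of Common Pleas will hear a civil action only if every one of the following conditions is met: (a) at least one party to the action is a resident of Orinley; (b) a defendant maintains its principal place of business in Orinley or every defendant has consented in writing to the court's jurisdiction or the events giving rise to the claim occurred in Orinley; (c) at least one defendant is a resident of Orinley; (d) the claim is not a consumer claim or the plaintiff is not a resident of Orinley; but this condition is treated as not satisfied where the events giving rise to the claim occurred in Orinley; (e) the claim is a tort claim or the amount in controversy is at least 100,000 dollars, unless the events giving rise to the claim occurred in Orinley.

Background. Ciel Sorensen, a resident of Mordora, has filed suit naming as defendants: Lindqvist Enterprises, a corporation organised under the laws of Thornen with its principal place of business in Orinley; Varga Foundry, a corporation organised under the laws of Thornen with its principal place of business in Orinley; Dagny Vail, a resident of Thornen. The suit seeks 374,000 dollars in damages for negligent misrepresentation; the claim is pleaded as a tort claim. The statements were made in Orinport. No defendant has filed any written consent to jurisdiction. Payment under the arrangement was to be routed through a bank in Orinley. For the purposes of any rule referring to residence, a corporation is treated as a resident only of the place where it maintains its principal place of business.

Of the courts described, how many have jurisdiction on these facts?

4

The Thornen Regional Court:
  (a) Dagny Vail resides in Thornen. Satisfied.
  (b) The amount in controversy is $374,000, which meets the USD 100,000 floor. And the carve-out is inapplicable — the operative events occurred in Orinport, not Thornen. Satisfied.
  (c) The plaintiff resides in Mordora, which is not Thornen, so one alternative holds. Condition met.
  (d) The claim is a tort claim, not a contract claim — that alternative is enough. Condition met.
  → All conditions met; jurisdiction exists.
The Superior Court of Thornen:
  (a) No such written consent has been filed. The proviso rescues it, though: the amount in controversy is 374,000 dollars, which meets the USD 356,500 floor. Met.
  (b) Dagny Vail resides in Thornen. Satisfied.
  (c) Dagny Vail resides in Thornen. Met.
  (d) The plaintiff resides in Mordora, which is not Thornen, which satisfies one of the alternatives. The exception is not triggered, since the claim is a tort claim, not a contract claim. Satisfied.
  (e) Lindqvist Enterprises is organised under the laws of Thornen, so one alternative holds. Condition met.
  → All conditions met; jurisdiction exists.
The Selbourne High Bench:
  (a) The claim is a tort claim, not a consumer claim, so this disjunct is met. Met.
  (b) The operative events occurred in Orinport, not Mordora. But the amount in controversy is $374,000, which meets the $362,500 floor, and the 'unless' clause therefore excuses the requirement. Met.
  (c) The plaintiff resides in Mordora, which is not Thornen, so this disjunct is met. Condition met.
  (d) The amount in controversy is 374,000 dollars, which meets the $341,500 floor, so this disjunct is met. Satisfied.
  → Every requirement is satisfied — jurisdiction.
The Orinley Court of Common Pleas:
  (a) Lindqvist Enterprises resides in Orinley. Satisfied.
  (b) Lindqvist Enterprises has its principal place of business in Orinley, so one alternative holds. Met.
  (c) Lindqvist Enterprises resides in Orinley. Satisfied.
  (d) The claim is a tort claim, not a consumer claim, so this disjunct is met. And the carve-out is inapplicable — the operative events occurred in Orinport, not Orinley. Met.
  (e) The claim is a tort claim, so one alternative holds. Condition met.
  → Jurisdiction lies.
Courts with jurisdiction: the Thornen Regional Court, the Superior Court of Thornen, the Selbourne High Bench, the Orinley Court of Common Pleas — 4 in total.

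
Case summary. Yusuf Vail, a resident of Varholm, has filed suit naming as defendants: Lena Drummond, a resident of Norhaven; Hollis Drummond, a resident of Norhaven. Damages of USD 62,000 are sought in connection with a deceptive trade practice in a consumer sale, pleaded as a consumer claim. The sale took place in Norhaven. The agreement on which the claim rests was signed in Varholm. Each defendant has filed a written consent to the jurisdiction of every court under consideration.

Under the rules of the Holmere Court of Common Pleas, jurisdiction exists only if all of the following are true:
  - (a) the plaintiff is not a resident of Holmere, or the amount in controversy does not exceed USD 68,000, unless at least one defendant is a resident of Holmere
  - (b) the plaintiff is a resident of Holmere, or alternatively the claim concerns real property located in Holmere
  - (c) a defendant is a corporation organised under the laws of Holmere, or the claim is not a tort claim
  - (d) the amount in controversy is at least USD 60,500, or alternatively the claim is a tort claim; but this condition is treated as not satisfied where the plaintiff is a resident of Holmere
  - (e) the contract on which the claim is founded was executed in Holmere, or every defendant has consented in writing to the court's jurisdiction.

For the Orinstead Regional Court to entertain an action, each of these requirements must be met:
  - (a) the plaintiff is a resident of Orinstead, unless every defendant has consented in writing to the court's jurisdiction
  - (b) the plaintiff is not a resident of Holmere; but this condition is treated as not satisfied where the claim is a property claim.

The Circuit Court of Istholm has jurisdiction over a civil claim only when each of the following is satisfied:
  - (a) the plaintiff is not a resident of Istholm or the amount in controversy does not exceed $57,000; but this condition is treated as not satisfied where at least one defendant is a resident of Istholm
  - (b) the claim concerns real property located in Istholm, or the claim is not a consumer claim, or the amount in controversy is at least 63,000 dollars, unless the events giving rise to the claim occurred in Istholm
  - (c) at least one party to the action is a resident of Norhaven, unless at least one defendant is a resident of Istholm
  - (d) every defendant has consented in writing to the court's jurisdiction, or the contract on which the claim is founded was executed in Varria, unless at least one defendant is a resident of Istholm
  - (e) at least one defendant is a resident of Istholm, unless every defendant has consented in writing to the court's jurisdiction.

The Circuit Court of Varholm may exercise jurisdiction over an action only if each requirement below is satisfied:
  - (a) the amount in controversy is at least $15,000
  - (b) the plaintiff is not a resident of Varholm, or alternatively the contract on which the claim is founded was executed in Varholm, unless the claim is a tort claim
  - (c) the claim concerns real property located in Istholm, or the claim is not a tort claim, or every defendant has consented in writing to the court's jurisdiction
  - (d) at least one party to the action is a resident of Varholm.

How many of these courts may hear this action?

The Holmere Court of Common Pleas:
  (a) The plaintiff resides in Varholm, which is not Holmere, so this disjunct is met. Condition met.
  (b) The plaintiff resides in Varholm, not Holmere; the claim does not concern real property — none of the alternatives is met. Not met.
  (c) The claim is a consumer claim, not a tort claim, which satisfies one of the alternatives. Met.
  (d) The amount in controversy is 62,000 dollars, which meets the $60,500 floor — that alternative is enough. The exception is not triggered, since the plaintiff resides in Varholm, not Holmere. Satisfied.
  (e) Every defendant has filed written consent, so one alternative holds. Satisfied.
  → Not every requirement is met — no jurisdiction.
The Orinstead Regional Court:
  (a) The plaintiff resides in Varholm, not Orinstead. But every defendant has filed written consent, and the 'unless' clause therefore excuses the requirement. Met.
  (b) The plaintiff resides in Varholm, which is not Holmere. And the carve-out is inapplicable — the claim is a consumer claim, not a property claim. Condition met.
  → Jurisdiction lies.
The Circuit Court of Istholm:
  (a) The plaintiff resides in Varholm, which is not Istholm, which satisfies one of the alternatives. And the carve-out is inapplicable — no defendant resides in Istholm (they reside in Norhaven, Norhaven). Condition met.
  (b) The claim does not concern real property; the claim is a consumer claim; the amount in controversy is 62,000 dollars, below the $63,000 floor — every alternative fails. Nor does the 'unless' clause help: the operative events occurred in Norhaven, not Istholm. Fails.
  (c) Lena Drummond resides in Norhaven. Condition met.
  (d) Every defendant has filed written consent, which satisfies one of the alternatives. Satisfied.
  (e) No defendant resides in Istholm (they reside in Norhaven, Norhaven). But every defendant has filed written consent, and the 'unless' clause therefore excuses the requirement. Condition met.
  → No jurisdiction.
The Circuit Court of Varholm:
  (a) The amount in controversy is 62,000 dollars, which meets the $15,000 floor. Met.
  (b) The contract was executed in Varholm, so one alternative holds. Condition met.
  (c) The claim is a consumer claim, not a tort claim, which satisfies one of the alternatives. Satisfied.
  (d) Yusuf Vail resides in Varholm. Met.
  → The court has jurisdiction.
Courts with jurisdiction: the Orinstead Regional Court, the Circuit Court of Varholm — 2 in total.

2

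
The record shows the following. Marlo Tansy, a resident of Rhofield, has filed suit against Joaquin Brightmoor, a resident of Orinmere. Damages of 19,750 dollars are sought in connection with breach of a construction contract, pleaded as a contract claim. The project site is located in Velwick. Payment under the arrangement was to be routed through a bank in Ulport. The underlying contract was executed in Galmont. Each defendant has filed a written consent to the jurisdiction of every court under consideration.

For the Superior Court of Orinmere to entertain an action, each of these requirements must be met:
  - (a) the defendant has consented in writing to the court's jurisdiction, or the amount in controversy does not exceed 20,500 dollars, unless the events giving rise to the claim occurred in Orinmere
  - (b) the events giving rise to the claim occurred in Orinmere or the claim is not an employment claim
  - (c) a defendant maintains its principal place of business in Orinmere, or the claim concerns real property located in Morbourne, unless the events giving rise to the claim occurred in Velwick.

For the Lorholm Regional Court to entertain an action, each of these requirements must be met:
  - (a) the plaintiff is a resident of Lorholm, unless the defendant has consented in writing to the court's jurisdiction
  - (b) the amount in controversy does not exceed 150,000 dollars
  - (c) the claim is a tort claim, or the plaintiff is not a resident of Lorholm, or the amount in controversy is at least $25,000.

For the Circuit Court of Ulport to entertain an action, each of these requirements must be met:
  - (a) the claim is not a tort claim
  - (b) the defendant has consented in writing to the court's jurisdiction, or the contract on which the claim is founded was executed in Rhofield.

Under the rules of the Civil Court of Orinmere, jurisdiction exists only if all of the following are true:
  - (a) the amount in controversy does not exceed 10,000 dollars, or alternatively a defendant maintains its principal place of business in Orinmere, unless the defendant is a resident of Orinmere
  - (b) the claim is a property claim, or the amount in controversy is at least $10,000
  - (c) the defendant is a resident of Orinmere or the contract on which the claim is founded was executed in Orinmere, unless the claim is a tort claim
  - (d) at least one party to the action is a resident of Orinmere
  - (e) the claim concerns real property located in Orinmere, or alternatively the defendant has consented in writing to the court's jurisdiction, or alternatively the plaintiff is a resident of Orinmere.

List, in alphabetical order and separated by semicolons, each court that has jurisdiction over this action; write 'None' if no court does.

the Circuit Court of Ulport; the Civil Court of Orinmere; the Lorholm Regional Court; the Superior Court of Orinmere

The Superior Court of Orinmere:
  (a) Every defendant has filed written consent, so this disjunct is met. Condition met.
  (b) The claim is a contract claim, not an employment claim — that alternative is enough. Met.
  (c) No defendant is a corporation; the claim does not concern real property — every alternative fails. The proviso rescues it, though: the operative events occurred in Velwick. Satisfied.
  → Jurisdiction lies.
The Lorholm Regional Court:
  (a) The plaintiff resides in Rhofield, not Lorholm. But every defendant has filed written consent, and the 'unless' clause therefore excuses the requirement. Satisfied.
  (b) The amount in controversy is USD 19,750, within the 150,000 dollars ceiling. Condition met.
  (c) The plaintiff resides in Rhofield, which is not Lorholm — that alternative is enough. Met.
  → All conditions met; jurisdiction exists.
The Circuit Court of Ulport:
  (a) The claim is a contract claim, not a tort claim. Met.
  (b) Every defendant has filed written consent, which satisfies one of the alternatives. Condition met.
  → Jurisdiction lies.
The Civil Court of Orinmere:
  (a) The amount in controversy is 19,750 dollars, above the USD 10,000 ceiling; no defendant is a corporation — no alternative holds. The proviso rescues it, though: the defendant resides in Orinmere. Satisfied.
  (b) The amount in controversy is 19,750 dollars, which meets the USD 10,000 floor, so this disjunct is met. Condition met.
  (c) The defendant resides in Orinmere — that alternative is enough. Satisfied.
  (d) Joaquin Brightmoor resides in Orinmere. Condition met.
  (e) Every defendant has filed written consent, which satisfies one of the alternatives. Satisfied.
  → Jurisdiction lies.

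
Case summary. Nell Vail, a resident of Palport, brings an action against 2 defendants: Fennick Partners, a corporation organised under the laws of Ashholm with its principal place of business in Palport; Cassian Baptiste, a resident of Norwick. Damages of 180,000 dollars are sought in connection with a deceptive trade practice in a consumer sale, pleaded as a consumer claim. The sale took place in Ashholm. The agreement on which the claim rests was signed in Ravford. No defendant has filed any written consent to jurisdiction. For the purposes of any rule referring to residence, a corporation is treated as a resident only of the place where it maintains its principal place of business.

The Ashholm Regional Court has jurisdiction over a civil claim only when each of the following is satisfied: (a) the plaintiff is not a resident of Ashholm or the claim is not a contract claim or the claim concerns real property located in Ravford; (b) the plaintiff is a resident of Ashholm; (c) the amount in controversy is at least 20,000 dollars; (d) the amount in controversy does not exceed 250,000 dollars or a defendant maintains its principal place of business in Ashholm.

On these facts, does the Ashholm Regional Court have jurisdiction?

No

The Ashholm Regional Court:
  (a) The plaintiff resides in Palport, which is not Ashholm — that alternative is enough. Met.
  (b) The plaintiff resides in Palport, not Ashholm. Condition not met.
  (c) The amount in controversy is 180,000 dollars, which meets the 20,000 dollars floor. Met.
  (d) The amount in controversy is 180,000 dollars, within the $250,000 ceiling — that alternative is enough. Met.
  → The court lacks jurisdiction.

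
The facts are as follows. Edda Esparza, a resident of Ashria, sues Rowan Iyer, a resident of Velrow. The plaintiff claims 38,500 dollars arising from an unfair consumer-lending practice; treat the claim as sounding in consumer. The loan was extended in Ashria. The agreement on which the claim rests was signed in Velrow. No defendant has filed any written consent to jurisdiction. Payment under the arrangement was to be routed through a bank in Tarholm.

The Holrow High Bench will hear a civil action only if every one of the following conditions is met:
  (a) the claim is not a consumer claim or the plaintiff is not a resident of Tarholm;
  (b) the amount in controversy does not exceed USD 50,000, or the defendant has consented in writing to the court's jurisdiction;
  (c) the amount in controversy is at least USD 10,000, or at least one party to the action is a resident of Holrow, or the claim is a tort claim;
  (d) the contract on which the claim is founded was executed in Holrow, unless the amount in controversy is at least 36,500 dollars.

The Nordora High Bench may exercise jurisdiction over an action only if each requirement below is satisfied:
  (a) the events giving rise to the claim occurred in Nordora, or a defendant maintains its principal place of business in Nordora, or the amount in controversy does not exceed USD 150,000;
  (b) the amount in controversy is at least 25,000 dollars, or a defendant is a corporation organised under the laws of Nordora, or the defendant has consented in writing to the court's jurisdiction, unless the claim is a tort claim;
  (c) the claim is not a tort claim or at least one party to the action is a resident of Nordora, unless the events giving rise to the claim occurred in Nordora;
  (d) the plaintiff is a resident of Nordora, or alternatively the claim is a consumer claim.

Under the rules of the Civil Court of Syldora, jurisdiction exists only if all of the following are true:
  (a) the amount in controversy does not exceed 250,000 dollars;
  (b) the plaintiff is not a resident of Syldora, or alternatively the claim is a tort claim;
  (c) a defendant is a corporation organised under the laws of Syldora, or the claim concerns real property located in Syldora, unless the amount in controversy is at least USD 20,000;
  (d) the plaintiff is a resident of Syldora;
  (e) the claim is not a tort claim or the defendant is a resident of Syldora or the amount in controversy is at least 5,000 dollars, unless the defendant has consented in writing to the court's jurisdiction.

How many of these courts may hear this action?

The Holrow High Bench:
  (a) The plaintiff resides in Ashria, which is not Tarholm, which satisfies one of the alternatives. Condition met.
  (b) The amount in controversy is USD 38,500, within the 50,000 dollars ceiling, so this disjunct is met. Satisfied.
  (c) The amount in controversy is USD 38,500, which meets the USD 10,000 floor, so this disjunct is met. Met.
  (d) The contract was executed in Velrow, not Holrow. The proviso rescues it, though: the amount in controversy is $38,500, which meets the USD 36,500 floor. Met.
  → The court has jurisdiction.
The Nordora High Bench:
  (a) The amount in controversy is 38,500 dollars, within the 150,000 dollars ceiling — that alternative is enough. Condition met.
  (b) The amount in controversy is USD 38,500, which meets the 25,000 dollars floor, so this disjunct is met. Condition met.
  (c) The claim is a consumer claim, not a tort claim, so this disjunct is met. Met.
  (d) The claim is a consumer claim, so this disjunct is met. Satisfied.
  → The court has jurisdiction.
The Civil Court of Syldora:
  (a) The amount in controversy is USD 38,500, within the $250,000 ceiling. Condition met.
  (b) The plaintiff resides in Ashria, which is not Syldora, which satisfies one of the alternatives. Satisfied.
  (c) No defendant is a corporation; the claim does not concern real property — none of the alternatives is met. The proviso rescues it, though: the amount in controversy is 38,500 dollars, which meets the $20,000 floor. Satisfied.
  (d) The plaintiff resides in Ashria, not Syldora. Condition not met.
  (e) The claim is a consumer claim, not a tort claim, so one alternative holds. Met.
  → At least one condition fails; no jurisdiction.
Courts with jurisdiction: the Holrow High Bench, the Nordora High Bench — 2 in total.

2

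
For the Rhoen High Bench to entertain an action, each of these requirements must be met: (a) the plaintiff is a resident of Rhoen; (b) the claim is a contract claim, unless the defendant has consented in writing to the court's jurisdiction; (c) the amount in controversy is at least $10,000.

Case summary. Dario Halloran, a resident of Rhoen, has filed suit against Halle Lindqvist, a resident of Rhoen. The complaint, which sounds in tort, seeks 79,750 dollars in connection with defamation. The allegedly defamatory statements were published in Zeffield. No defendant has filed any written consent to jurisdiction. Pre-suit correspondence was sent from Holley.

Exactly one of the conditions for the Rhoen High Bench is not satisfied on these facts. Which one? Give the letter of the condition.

The Rhoen High Bench:
  (a) The plaintiff resides in Rhoen. Met.
  (b) The claim is a tort claim, not a contract claim. And no such written consent has been filed, so the proviso does not save it. Condition not met.
  (c) The amount in controversy is $79,750, which meets the 10,000 dollars floor. Met.
Only condition (b) fails.

(b)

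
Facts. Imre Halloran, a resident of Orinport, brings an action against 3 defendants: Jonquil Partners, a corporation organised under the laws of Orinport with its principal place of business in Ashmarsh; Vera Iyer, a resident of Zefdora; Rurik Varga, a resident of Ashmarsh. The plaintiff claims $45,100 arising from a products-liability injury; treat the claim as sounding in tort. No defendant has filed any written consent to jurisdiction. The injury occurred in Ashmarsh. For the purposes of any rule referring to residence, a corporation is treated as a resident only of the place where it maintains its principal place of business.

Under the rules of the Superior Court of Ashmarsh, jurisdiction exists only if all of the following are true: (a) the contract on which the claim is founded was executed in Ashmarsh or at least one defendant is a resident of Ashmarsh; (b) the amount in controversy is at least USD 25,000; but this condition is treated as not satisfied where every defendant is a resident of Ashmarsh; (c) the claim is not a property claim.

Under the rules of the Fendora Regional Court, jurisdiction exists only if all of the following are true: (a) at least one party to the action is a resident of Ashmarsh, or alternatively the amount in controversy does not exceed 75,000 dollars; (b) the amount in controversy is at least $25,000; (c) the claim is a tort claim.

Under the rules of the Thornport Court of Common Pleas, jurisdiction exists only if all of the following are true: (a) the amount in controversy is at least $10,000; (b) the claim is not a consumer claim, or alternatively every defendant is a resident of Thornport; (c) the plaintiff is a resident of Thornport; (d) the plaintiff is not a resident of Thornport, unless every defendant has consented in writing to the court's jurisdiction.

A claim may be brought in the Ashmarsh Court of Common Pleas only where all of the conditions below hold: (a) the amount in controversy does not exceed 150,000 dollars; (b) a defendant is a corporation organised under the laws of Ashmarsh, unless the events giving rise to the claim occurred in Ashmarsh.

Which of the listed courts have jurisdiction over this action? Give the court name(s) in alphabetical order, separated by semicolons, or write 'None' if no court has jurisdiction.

the Ashmarsh Court of Common Pleas; the Fendora Regional Court; the Superior Court of Ashmarsh

The Superior Court of Ashmarsh:
  (a) Jonquil Partners resides in Ashmarsh — that alternative is enough. Satisfied.
  (b) The amount in controversy is $45,100, which meets the USD 25,000 floor. The exception is not triggered, since the defendants reside as follows — Jonquil Partners in Ashmarsh, Vera Iyer in Zefdora, Rurik Varga in Ashmarsh — not all in Ashmarsh. Met.
  (c) The claim is a tort claim, not a property claim. Met.
  → Jurisdiction lies.
The Fendora Regional Court:
  (a) Jonquil Partners resides in Ashmarsh, which satisfies one of the alternatives. Met.
  (b) The amount in controversy is $45,100, which meets the $25,000 floor. Met.
  (c) The claim is a tort claim. Satisfied.
  → All conditions met; jurisdiction exists.
The Thornport Court of Common Pleas:
  (a) The amount in controversy is USD 45,100, which meets the USD 10,000 floor. Satisfied.
  (b) The claim is a tort claim, not a consumer claim — that alternative is enough. Condition met.
  (c) The plaintiff resides in Orinport, not Thornport. Not met.
  (d) The plaintiff resides in Orinport, which is not Thornport. Condition met.
  → At least one condition fails; no jurisdiction.
The Ashmarsh Court of Common Pleas:
  (a) The amount in controversy is $45,100, within the 150,000 dollars ceiling. Met.
  (b) The corporate defendant(s) are organised in Orinport, not Ashmarsh. The proviso rescues it, though: the operative events occurred in Ashmarsh. Met.
  → Every requirement is satisfied — jurisdiction.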